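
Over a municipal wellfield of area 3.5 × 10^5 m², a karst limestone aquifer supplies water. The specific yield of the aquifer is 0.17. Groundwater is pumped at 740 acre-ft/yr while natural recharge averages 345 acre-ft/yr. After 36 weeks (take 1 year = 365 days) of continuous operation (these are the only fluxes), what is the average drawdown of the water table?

Net abstraction = 740 − 345 = 395 acre-ft/yr
Q_net = 395 acre-ft/yr = 1335 m³/d
t = 36 weeks = 252 d
ΔV = Q × t = 1335 m³/d × 252 d = 3.364 × 10^5 m³
Δh = ΔV / (Sy × A) = 3.364 × 10^5 / (0.17 × 3.5 × 10^5) = 5.654 m

Δh ≈ 5.65 m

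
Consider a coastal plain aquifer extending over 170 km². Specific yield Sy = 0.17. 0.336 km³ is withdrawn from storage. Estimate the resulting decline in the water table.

A = 170 km² = 1.7 × 10^8 m²
ΔV = 0.336 km³ = 3.36 × 10^8 m³
Δh = ΔV / (Sy × A) = 3.36 × 10^8 m³ / (0.17 × 1.7 × 10^8 m²) = 11.63 m

Δh ≈ 11.6 m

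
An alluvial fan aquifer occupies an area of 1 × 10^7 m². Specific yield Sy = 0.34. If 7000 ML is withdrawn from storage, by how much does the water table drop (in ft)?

ΔV = 7000 ML = 7 × 10^6 m³
Δh = ΔV / (Sy × A) = 7 × 10^6 m³ / (0.34 × 1 × 10^7 m²) = 2.059 m
Δh = 2.059 m = 6.755 ft

Δh ≈ 6.75 ft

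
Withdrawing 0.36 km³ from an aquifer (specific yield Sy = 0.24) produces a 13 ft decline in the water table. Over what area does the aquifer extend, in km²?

Δh = 13 ft = 3.962 m
ΔV = 0.36 km³ = 3.6 × 10^8 m³
A = ΔV / (Sy × Δh) = 3.6 × 10^8 / (0.24 × 3.962) = 3.786 × 10^8 m²
A = 3.786 × 10^8 m² = 378.6 km²

A ≈ 379 km²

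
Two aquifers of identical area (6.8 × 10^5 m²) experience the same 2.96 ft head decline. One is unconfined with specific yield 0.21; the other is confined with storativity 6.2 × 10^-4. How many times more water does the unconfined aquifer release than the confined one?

Δh = 2.96 ft = 0.9022 m
Unconfined: ΔV_u = Sy × A × Δh = 0.21 × 6.8 × 10^5 × 0.9022 = 1.288 × 10^5 m³
Confined: ΔV_c = S × A × Δh = 6.2 × 10^-4 × 6.8 × 10^5 × 0.9022 = 380.4 m³
Ratio = ΔV_u / ΔV_c = Sy / S = 0.21 / 6.2 × 10^-4 = 338.7

ΔV_u / ΔV_c ≈ 339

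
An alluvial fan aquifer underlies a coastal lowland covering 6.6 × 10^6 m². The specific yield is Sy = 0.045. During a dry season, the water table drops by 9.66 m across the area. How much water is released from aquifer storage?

ΔV = Sy × A × Δh = 0.045 × 6.6 × 10^6 m² × 9.66 m = 2.869 × 10^6 m³

ΔV ≈ 2.87 × 10^6 m³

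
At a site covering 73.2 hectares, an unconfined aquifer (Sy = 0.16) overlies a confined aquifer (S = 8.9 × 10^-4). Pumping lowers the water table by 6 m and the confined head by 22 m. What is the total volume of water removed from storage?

ΔV ≈ 7.17 × 10^5 m³

A = 73.2 hectares = 7.32 × 10^5 m²
Unconfined: ΔV_u = Sy × A × Δh_u = 0.16 × 7.32 × 10^5 × 6 = 7.027 × 10^5 m³
Confined: ΔV_c = S × A × Δh_c = 8.9 × 10^-4 × 7.32 × 10^5 × 22 = 14330 m³
Total ΔV = 7.027 × 10^5 + 14330 = 7.171 × 10^5 m³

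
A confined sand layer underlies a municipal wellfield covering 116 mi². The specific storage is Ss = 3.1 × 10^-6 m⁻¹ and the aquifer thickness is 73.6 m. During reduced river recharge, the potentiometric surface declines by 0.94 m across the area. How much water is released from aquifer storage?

ΔV ≈ 64400 m³

S = Ss × b = 3.1 × 10^-6 m⁻¹ × 73.6 m = 2.282 × 10^-4
A = 116 mi² = 3.004 × 10^8 m²
ΔV = S × A × Δh = 2.282 × 10^-4 × 3.004 × 10^8 m² × 0.94 m = 64440 m³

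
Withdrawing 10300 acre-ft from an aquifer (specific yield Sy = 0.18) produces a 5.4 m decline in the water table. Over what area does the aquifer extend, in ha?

ΔV = 10300 acre-ft = 1.27 × 10^7 m³
A = ΔV / (Sy × Δh) = 1.27 × 10^7 / (0.18 × 5.4) = 1.307 × 10^7 m²
A = 1.307 × 10^7 m² = 1307 ha

A ≈ 1310 ha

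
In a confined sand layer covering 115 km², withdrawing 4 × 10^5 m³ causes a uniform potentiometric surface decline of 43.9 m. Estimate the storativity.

S ≈ 7.9 × 10^-5

A = 115 km² = 1.15 × 10^8 m²
S = ΔV / (A × Δh) = 4 × 10^5 m³ / (1.15 × 10^8 m² × 43.9 m) = 7.923 × 10^-5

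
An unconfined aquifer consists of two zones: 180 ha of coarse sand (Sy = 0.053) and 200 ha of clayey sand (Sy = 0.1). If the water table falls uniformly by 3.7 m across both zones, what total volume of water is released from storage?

A₁ = 180 ha = 1.8 × 10^6 m²; A₂ = 200 ha = 2 × 10^6 m²
ΔV₁ = 0.053 × 1.8 × 10^6 × 3.7 = 3.53 × 10^5 m³
ΔV₂ = 0.1 × 2 × 10^6 × 3.7 = 7.4 × 10^5 m³
ΔV = ΔV₁ + ΔV₂ = 1.093 × 10^6 m³

ΔV ≈ 1.09 × 10^6 m³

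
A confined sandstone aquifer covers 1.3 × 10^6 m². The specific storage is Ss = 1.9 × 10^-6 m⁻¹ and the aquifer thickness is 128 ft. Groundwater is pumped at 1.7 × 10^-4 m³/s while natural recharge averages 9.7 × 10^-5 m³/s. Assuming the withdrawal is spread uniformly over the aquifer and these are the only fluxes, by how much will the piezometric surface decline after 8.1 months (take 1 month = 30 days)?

b = 128 ft = 39.01 m
S = Ss × b = 1.9 × 10^-6 m⁻¹ × 39.01 m = 7.413 × 10^-5
Net abstraction = 1.7 × 10^-4 − 9.7 × 10^-5 = 7.3 × 10^-5 m³/s
Q_net = 7.3 × 10^-5 m³/s = 6.307 m³/d
t = 8.1 months = 243 d
ΔV = Q × t = 6.307 m³/d × 243 d = 1533 m³
Δh = ΔV / (S × A) = 1533 / (7.413 × 10^-5 × 1.3 × 10^6) = 15.9 m

Δh ≈ 15.9 m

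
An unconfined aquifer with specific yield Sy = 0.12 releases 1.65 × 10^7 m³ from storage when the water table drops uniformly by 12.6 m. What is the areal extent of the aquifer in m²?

A ≈ 1.09 × 10^7 m²

A = ΔV / (Sy × Δh) = 1.65 × 10^7 / (0.12 × 12.6) = 1.091 × 10^7 m²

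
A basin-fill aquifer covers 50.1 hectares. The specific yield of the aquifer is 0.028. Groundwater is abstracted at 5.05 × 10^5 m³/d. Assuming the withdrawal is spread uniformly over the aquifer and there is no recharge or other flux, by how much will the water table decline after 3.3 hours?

A = 50.1 hectares = 5.01 × 10^5 m²
t = 3.3 hours = 0.1375 d
ΔV = Q × t = 5.05 × 10^5 m³/d × 0.1375 d = 69440 m³
Δh = ΔV / (Sy × A) = 69440 / (0.028 × 5.01 × 10^5) = 4.95 m

Δh ≈ 4.95 m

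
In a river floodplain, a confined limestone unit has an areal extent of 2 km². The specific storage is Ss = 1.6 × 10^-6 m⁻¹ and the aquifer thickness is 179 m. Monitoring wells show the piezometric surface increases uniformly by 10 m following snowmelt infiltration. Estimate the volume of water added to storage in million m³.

S = Ss × b = 1.6 × 10^-6 m⁻¹ × 179 m = 2.864 × 10^-4
A = 2 km² = 2 × 10^6 m²
ΔV = S × A × Δh = 2.864 × 10^-4 × 2 × 10^6 m² × 10 m = 5728 m³
ΔV = 5728 m³ = 0.005728 million m³

ΔV ≈ 0.00573 million m³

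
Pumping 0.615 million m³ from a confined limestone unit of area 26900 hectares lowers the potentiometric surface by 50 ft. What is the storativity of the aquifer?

A = 26900 hectares = 2.69 × 10^8 m²
Δh = 50 ft = 15.24 m
ΔV = 0.615 million m³ = 6.15 × 10^5 m³
S = ΔV / (A × Δh) = 6.15 × 10^5 m³ / (2.69 × 10^8 m² × 15.24 m) = 1.5 × 10^-4

S ≈ 1.5 × 10^-4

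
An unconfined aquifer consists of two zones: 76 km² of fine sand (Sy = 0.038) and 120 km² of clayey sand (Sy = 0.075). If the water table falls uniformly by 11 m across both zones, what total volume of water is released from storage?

A₁ = 76 km² = 7.6 × 10^7 m²; A₂ = 120 km² = 1.2 × 10^8 m²
ΔV₁ = 0.038 × 7.6 × 10^7 × 11 = 3.177 × 10^7 m³
ΔV₂ = 0.075 × 1.2 × 10^8 × 11 = 9.9 × 10^7 m³
ΔV = ΔV₁ + ΔV₂ = 1.308 × 10^8 m³

ΔV ≈ 1.31 × 10^8 m³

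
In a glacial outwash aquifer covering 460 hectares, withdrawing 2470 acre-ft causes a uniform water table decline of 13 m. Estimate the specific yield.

Sy ≈ 0.051

A = 460 hectares = 4.6 × 10^6 m²
ΔV = 2470 acre-ft = 3.047 × 10^6 m³
Sy = ΔV / (A × Δh) = 3.047 × 10^6 m³ / (4.6 × 10^6 m² × 13 m) = 0.05095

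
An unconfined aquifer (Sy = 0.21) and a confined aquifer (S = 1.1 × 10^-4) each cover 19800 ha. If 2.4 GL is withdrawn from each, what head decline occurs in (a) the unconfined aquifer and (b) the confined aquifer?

A = 19800 ha = 1.98 × 10^8 m²
ΔV = 2.4 GL = 2.4 × 10^6 m³
Unconfined: Δh_u = ΔV/(Sy·A) = 2.4 × 10^6/(0.21 × 1.98 × 10^8) = 0.05772 m
Confined: Δh_c = ΔV/(S·A) = 2.4 × 10^6/(1.1 × 10^-4 × 1.98 × 10^8) = 110.2 m

Δh_u ≈ 0.0577 m; Δh_c ≈ 110 m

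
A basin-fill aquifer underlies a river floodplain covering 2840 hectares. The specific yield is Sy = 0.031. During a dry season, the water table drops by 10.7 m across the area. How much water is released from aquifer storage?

ΔV ≈ 9.42 × 10^6 m³

A = 2840 hectares = 2.84 × 10^7 m²
ΔV = Sy × A × Δh = 0.031 × 2.84 × 10^7 m² × 10.7 m = 9.42 × 10^6 m³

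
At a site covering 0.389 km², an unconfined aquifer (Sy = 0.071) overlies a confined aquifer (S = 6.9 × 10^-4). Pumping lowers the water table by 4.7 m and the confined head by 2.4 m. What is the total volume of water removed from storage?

ΔV ≈ 1.3 × 10^5 m³

A = 0.389 km² = 3.89 × 10^5 m²
Unconfined: ΔV_u = Sy × A × Δh_u = 0.071 × 3.89 × 10^5 × 4.7 = 1.298 × 10^5 m³
Confined: ΔV_c = S × A × Δh_c = 6.9 × 10^-4 × 3.89 × 10^5 × 2.4 = 644.2 m³
Total ΔV = 1.298 × 10^5 + 644.2 = 1.305 × 10^5 m³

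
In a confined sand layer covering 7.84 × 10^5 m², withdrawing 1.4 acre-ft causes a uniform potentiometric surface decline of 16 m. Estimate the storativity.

S ≈ 1.4 × 10^-4

ΔV = 1.4 acre-ft = 1727 m³
S = ΔV / (A × Δh) = 1727 m³ / (7.84 × 10^5 m² × 16 m) = 1.377 × 10^-4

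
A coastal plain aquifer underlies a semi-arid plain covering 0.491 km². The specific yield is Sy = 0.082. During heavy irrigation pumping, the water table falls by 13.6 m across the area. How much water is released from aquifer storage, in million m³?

A = 0.491 km² = 4.91 × 10^5 m²
ΔV = Sy × A × Δh = 0.082 × 4.91 × 10^5 m² × 13.6 m = 5.476 × 10^5 m³
ΔV = 5.476 × 10^5 m³ = 0.5476 million m³

ΔV ≈ 0.548 million m³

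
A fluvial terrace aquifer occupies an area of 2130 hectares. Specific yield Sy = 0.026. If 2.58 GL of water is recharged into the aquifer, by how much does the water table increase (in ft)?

Δh ≈ 15.3 ft

A = 2130 hectares = 2.13 × 10^7 m²
ΔV = 2.58 GL = 2.58 × 10^6 m³
Δh = ΔV / (Sy × A) = 2.58 × 10^6 m³ / (0.026 × 2.13 × 10^7 m²) = 4.659 m
Δh = 4.659 m = 15.28 ft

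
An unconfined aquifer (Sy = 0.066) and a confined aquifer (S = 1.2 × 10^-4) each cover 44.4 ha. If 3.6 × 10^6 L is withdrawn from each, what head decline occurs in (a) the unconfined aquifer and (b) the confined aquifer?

Δh_u ≈ 0.123 m; Δh_c ≈ 67.6 m

A = 44.4 ha = 4.44 × 10^5 m²
ΔV = 3.6 × 10^6 L = 3600 m³
Unconfined: Δh_u = ΔV/(Sy·A) = 3600/(0.066 × 4.44 × 10^5) = 0.1229 m
Confined: Δh_c = ΔV/(S·A) = 3600/(1.2 × 10^-4 × 4.44 × 10^5) = 67.57 m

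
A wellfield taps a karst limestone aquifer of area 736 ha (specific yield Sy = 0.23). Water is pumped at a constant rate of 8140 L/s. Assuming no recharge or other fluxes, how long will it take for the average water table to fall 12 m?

A = 736 ha = 7.36 × 10^6 m²
ΔV = Sy × A × Δh = 0.23 × 7.36 × 10^6 × 12 = 2.031 × 10^7 m³
Q = 8140 L/s = 7.033 × 10^5 m³/d
t = ΔV / Q = 2.031 × 10^7 m³ / 7.033 × 10^5 m³/d = 28.88 d

t ≈ 28.9 days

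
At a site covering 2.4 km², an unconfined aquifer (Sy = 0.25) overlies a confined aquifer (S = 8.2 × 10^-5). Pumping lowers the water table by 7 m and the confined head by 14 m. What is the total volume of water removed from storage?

ΔV ≈ 4.2 × 10^6 m³

A = 2.4 km² = 2.4 × 10^6 m²
Unconfined: ΔV_u = Sy × A × Δh_u = 0.25 × 2.4 × 10^6 × 7 = 4.2 × 10^6 m³
Confined: ΔV_c = S × A × Δh_c = 8.2 × 10^-5 × 2.4 × 10^6 × 14 = 2755 m³
Total ΔV = 4.2 × 10^6 + 2755 = 4.203 × 10^6 m³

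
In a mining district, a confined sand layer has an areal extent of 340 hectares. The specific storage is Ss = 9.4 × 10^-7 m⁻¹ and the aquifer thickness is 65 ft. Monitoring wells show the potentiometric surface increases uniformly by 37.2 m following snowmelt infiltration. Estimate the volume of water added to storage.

b = 65 ft = 19.81 m
S = Ss × b = 9.4 × 10^-7 m⁻¹ × 19.81 m = 1.862 × 10^-5
A = 340 hectares = 3.4 × 10^6 m²
ΔV = S × A × Δh = 1.862 × 10^-5 × 3.4 × 10^6 m² × 37.2 m = 2355 m³

ΔV ≈ 2360 m³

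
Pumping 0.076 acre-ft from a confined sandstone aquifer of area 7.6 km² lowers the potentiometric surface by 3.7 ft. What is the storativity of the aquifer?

A = 7.6 km² = 7.6 × 10^6 m²
Δh = 3.7 ft = 1.128 m
ΔV = 0.076 acre-ft = 93.74 m³
S = ΔV / (A × Δh) = 93.74 m³ / (7.6 × 10^6 m² × 1.128 m) = 1.094 × 10^-5

S ≈ 1.1 × 10^-5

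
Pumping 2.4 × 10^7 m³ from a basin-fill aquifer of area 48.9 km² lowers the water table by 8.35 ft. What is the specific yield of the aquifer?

A = 48.9 km² = 4.89 × 10^7 m²
Δh = 8.35 ft = 2.545 m
Sy = ΔV / (A × Δh) = 2.4 × 10^7 m³ / (4.89 × 10^7 m² × 2.545 m) = 0.1928

Sy ≈ 0.19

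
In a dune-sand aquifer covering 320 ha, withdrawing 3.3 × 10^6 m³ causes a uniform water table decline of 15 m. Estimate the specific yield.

Sy ≈ 0.069

A = 320 ha = 3.2 × 10^6 m²
Sy = ΔV / (A × Δh) = 3.3 × 10^6 m³ / (3.2 × 10^6 m² × 15 m) = 0.06875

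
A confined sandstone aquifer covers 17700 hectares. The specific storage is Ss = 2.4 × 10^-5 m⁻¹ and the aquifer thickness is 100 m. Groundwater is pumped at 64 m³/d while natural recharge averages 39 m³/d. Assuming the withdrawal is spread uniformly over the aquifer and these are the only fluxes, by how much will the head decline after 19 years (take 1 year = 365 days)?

S = Ss × b = 2.4 × 10^-5 m⁻¹ × 100 m = 2.4 × 10^-3
A = 17700 hectares = 1.77 × 10^8 m²
Net abstraction = 64 − 39 = 25 m³/d
t = 19 years = 6935 d
ΔV = Q × t = 25 m³/d × 6935 d = 1.734 × 10^5 m³
Δh = ΔV / (S × A) = 1.734 × 10^5 / (0.0024 × 1.77 × 10^8) = 0.4081 m

Δh ≈ 0.408 m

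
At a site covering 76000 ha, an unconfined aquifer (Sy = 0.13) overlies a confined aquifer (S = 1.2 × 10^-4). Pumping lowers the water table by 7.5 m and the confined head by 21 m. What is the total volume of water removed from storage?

A = 76000 ha = 7.6 × 10^8 m²
Unconfined: ΔV_u = Sy × A × Δh_u = 0.13 × 7.6 × 10^8 × 7.5 = 7.41 × 10^8 m³
Confined: ΔV_c = S × A × Δh_c = 1.2 × 10^-4 × 7.6 × 10^8 × 21 = 1.915 × 10^6 m³
Total ΔV = 7.41 × 10^8 + 1.915 × 10^6 = 7.429 × 10^8 m³

ΔV ≈ 7.43 × 10^8 m³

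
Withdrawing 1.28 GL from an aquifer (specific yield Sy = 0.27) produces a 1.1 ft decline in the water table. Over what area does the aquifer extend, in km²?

A ≈ 14.1 km²

Δh = 1.1 ft = 0.3353 m
ΔV = 1.28 GL = 1.28 × 10^6 m³
A = ΔV / (Sy × Δh) = 1.28 × 10^6 / (0.27 × 0.3353) = 1.414 × 10^7 m²
A = 1.414 × 10^7 m² = 14.14 km²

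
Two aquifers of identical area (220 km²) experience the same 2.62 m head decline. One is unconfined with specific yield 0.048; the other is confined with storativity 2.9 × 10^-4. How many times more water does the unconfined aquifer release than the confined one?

A = 220 km² = 2.2 × 10^8 m²
Unconfined: ΔV_u = Sy × A × Δh = 0.048 × 2.2 × 10^8 × 2.62 = 2.767 × 10^7 m³
Confined: ΔV_c = S × A × Δh = 2.9 × 10^-4 × 2.2 × 10^8 × 2.62 = 1.672 × 10^5 m³
Ratio = ΔV_u / ΔV_c = Sy / S = 0.048 / 2.9 × 10^-4 = 165.5

ΔV_u / ΔV_c ≈ 166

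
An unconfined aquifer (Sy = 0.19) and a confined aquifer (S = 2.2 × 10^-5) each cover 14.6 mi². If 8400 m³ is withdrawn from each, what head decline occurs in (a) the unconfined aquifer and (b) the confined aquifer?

A = 14.6 mi² = 3.781 × 10^7 m²
Unconfined: Δh_u = ΔV/(Sy·A) = 8400/(0.19 × 3.781 × 10^7) = 0.001169 m
Confined: Δh_c = ΔV/(S·A) = 8400/(2.2 × 10^-5 × 3.781 × 10^7) = 10.1 m

Δh_u ≈ 0.00117 m; Δh_c ≈ 10.1 m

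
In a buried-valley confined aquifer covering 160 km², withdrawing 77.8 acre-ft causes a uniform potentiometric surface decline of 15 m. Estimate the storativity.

S ≈ 4 × 10^-5

A = 160 km² = 1.6 × 10^8 m²
ΔV = 77.8 acre-ft = 95960 m³
S = ΔV / (A × Δh) = 95960 m³ / (1.6 × 10^8 m² × 15 m) = 3.999 × 10^-5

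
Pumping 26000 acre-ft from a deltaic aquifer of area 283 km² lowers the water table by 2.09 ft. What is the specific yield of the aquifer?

Sy ≈ 0.18

A = 283 km² = 2.83 × 10^8 m²
Δh = 2.09 ft = 0.637 m
ΔV = 26000 acre-ft = 3.207 × 10^7 m³
Sy = ΔV / (A × Δh) = 3.207 × 10^7 m³ / (2.83 × 10^8 m² × 0.637 m) = 0.1779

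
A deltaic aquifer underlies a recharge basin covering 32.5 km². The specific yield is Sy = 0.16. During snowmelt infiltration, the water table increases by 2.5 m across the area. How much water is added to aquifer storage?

ΔV ≈ 1.3 × 10^7 m³

A = 32.5 km² = 3.25 × 10^7 m²
ΔV = Sy × A × Δh = 0.16 × 3.25 × 10^7 m² × 2.5 m = 1.3 × 10^7 m³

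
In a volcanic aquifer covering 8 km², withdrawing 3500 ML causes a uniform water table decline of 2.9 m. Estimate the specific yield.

Sy ≈ 0.15

A = 8 km² = 8 × 10^6 m²
ΔV = 3500 ML = 3.5 × 10^6 m³
Sy = ΔV / (A × Δh) = 3.5 × 10^6 m³ / (8 × 10^6 m² × 2.9 m) = 0.1509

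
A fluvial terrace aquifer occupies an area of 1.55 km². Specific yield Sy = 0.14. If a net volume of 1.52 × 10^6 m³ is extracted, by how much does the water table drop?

Δh ≈ 7 m

A = 1.55 km² = 1.55 × 10^6 m²
Δh = ΔV / (Sy × A) = 1.52 × 10^6 m³ / (0.14 × 1.55 × 10^6 m²) = 7.005 m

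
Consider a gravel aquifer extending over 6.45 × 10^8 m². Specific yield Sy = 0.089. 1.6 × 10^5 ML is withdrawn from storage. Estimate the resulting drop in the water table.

ΔV = 1.6 × 10^5 ML = 1.6 × 10^8 m³
Δh = ΔV / (Sy × A) = 1.6 × 10^8 m³ / (0.089 × 6.45 × 10^8 m²) = 2.787 m

Δh ≈ 2.79 m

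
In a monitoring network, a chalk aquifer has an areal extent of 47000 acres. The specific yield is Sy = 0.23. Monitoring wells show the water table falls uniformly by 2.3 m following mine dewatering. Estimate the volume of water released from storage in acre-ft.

ΔV ≈ 81600 acre-ft

A = 47000 acres = 1.902 × 10^8 m²
ΔV = Sy × A × Δh = 0.23 × 1.902 × 10^8 m² × 2.3 m = 1.006 × 10^8 m³
ΔV = 1.006 × 10^8 m³ = 81570 acre-ft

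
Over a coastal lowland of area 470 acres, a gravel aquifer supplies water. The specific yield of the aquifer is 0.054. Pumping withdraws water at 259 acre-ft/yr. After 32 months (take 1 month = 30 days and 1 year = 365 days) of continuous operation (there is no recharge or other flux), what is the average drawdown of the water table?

A = 470 acres = 1.902 × 10^6 m²
Q = 259 acre-ft/yr = 875.3 m³/d
t = 32 months = 960 d
ΔV = Q × t = 875.3 m³/d × 960 d = 8.403 × 10^5 m³
Δh = ΔV / (Sy × A) = 8.403 × 10^5 / (0.054 × 1.902 × 10^6) = 8.181 m

Δh ≈ 8.18 m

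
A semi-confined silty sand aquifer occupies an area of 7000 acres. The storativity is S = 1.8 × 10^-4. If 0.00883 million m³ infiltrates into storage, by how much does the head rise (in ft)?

A = 7000 acres = 2.833 × 10^7 m²
ΔV = 0.00883 million m³ = 8830 m³
Δh = ΔV / (S × A) = 8830 m³ / (1.8 × 10^-4 × 2.833 × 10^7 m²) = 1.732 m
Δh = 1.732 m = 5.681 ft

Δh ≈ 5.68 ft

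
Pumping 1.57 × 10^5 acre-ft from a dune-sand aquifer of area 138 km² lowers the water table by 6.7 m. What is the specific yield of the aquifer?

Sy ≈ 0.21

A = 138 km² = 1.38 × 10^8 m²
ΔV = 1.57 × 10^5 acre-ft = 1.937 × 10^8 m³
Sy = ΔV / (A × Δh) = 1.937 × 10^8 m³ / (1.38 × 10^8 m² × 6.7 m) = 0.2094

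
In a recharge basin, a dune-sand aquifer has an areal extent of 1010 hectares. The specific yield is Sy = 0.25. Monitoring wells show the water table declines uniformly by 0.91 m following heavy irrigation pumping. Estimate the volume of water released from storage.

A = 1010 hectares = 1.01 × 10^7 m²
ΔV = Sy × A × Δh = 0.25 × 1.01 × 10^7 m² × 0.91 m = 2.298 × 10^6 m³

ΔV ≈ 2.3 × 10^6 m³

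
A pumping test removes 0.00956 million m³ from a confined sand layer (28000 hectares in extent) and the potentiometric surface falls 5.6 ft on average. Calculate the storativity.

S ≈ 2 × 10^-5

A = 28000 hectares = 2.8 × 10^8 m²
Δh = 5.6 ft = 1.707 m
ΔV = 0.00956 million m³ = 9560 m³
S = ΔV / (A × Δh) = 9560 m³ / (2.8 × 10^8 m² × 1.707 m) = 2 × 10^-5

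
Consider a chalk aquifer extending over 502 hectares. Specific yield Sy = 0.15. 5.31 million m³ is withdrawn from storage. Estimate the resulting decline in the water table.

Δh ≈ 7.05 m

A = 502 hectares = 5.02 × 10^6 m²
ΔV = 5.31 million m³ = 5.31 × 10^6 m³
Δh = ΔV / (Sy × A) = 5.31 × 10^6 m³ / (0.15 × 5.02 × 10^6 m²) = 7.052 m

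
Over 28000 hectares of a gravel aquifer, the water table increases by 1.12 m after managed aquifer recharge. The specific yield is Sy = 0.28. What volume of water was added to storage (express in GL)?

A = 28000 hectares = 2.8 × 10^8 m²
ΔV = Sy × A × Δh = 0.28 × 2.8 × 10^8 m² × 1.12 m = 8.781 × 10^7 m³
ΔV = 8.781 × 10^7 m³ = 87.81 GL

ΔV ≈ 87.8 GL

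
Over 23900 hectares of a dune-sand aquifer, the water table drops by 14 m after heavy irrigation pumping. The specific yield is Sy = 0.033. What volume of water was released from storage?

A = 23900 hectares = 2.39 × 10^8 m²
ΔV = Sy × A × Δh = 0.033 × 2.39 × 10^8 m² × 14 m = 1.104 × 10^8 m³

ΔV ≈ 1.1 × 10^8 m³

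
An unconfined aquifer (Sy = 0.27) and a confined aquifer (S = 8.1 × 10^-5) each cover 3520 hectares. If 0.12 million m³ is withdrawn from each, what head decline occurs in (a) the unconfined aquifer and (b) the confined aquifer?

Δh_u ≈ 0.0126 m; Δh_c ≈ 42.1 m

A = 3520 hectares = 3.52 × 10^7 m²
ΔV = 0.12 million m³ = 1.2 × 10^5 m³
Unconfined: Δh_u = ΔV/(Sy·A) = 1.2 × 10^5/(0.27 × 3.52 × 10^7) = 0.01263 m
Confined: Δh_c = ΔV/(S·A) = 1.2 × 10^5/(8.1 × 10^-5 × 3.52 × 10^7) = 42.09 m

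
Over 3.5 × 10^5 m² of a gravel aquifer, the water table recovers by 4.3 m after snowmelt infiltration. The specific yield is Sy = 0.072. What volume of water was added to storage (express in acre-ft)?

ΔV = Sy × A × Δh = 0.072 × 3.5 × 10^5 m² × 4.3 m = 1.084 × 10^5 m³
ΔV = 1.084 × 10^5 m³ = 87.85 acre-ft

ΔV ≈ 87.8 acre-ft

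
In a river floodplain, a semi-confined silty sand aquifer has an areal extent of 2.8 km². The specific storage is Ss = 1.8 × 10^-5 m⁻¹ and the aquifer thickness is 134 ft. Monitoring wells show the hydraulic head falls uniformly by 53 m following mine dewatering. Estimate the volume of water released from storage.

ΔV ≈ 1.09 × 10^5 m³

b = 134 ft = 40.84 m
S = Ss × b = 1.8 × 10^-5 m⁻¹ × 40.84 m = 7.352 × 10^-4
A = 2.8 km² = 2.8 × 10^6 m²
ΔV = S × A × Δh = 7.352 × 10^-4 × 2.8 × 10^6 m² × 53 m = 1.091 × 10^5 m³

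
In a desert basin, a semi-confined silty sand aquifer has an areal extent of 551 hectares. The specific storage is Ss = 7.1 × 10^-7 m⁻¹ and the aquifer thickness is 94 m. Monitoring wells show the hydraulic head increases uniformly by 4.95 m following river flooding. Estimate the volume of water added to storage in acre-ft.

ΔV ≈ 1.48 acre-ft

S = Ss × b = 7.1 × 10^-7 m⁻¹ × 94 m = 6.674 × 10^-5
A = 551 hectares = 5.51 × 10^6 m²
ΔV = S × A × Δh = 6.674 × 10^-5 × 5.51 × 10^6 m² × 4.95 m = 1820 m³
ΔV = 1820 m³ = 1.476 acre-ft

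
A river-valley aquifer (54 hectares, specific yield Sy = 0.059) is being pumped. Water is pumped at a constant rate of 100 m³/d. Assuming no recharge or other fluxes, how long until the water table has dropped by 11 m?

A = 54 hectares = 5.4 × 10^5 m²
ΔV = Sy × A × Δh = 0.059 × 5.4 × 10^5 × 11 = 3.505 × 10^5 m³
t = ΔV / Q = 3.505 × 10^5 m³ / 100 m³/d = 3505 d

t ≈ 3500 days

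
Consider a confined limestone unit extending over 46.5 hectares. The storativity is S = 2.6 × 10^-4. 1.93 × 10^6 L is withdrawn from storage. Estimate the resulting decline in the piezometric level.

A = 46.5 hectares = 4.65 × 10^5 m²
ΔV = 1.93 × 10^6 L = 1930 m³
Δh = ΔV / (S × A) = 1930 m³ / (2.6 × 10^-4 × 4.65 × 10^5 m²) = 15.96 m

Δh ≈ 16 m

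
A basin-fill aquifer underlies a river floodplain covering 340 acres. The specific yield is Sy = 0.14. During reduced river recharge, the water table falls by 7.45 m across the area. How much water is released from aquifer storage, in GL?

ΔV ≈ 1.44 GL

A = 340 acres = 1.376 × 10^6 m²
ΔV = Sy × A × Δh = 0.14 × 1.376 × 10^6 m² × 7.45 m = 1.435 × 10^6 m³
ΔV = 1.435 × 10^6 m³ = 1.435 GL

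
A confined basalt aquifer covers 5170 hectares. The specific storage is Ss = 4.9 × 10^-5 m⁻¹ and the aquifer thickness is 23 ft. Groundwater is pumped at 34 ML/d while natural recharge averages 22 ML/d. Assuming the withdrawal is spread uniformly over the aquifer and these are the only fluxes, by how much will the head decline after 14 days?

Δh ≈ 9.46 m

b = 23 ft = 7.01 m
S = Ss × b = 4.9 × 10^-5 m⁻¹ × 7.01 m = 3.435 × 10^-4
A = 5170 hectares = 5.17 × 10^7 m²
Net abstraction = 34 − 22 = 12 ML/d
Q_net = 12 ML/d = 12000 m³/d
ΔV = Q × t = 12000 m³/d × 14 d = 1.68 × 10^5 m³
Δh = ΔV / (S × A) = 1.68 × 10^5 / (3.435 × 10^-4 × 5.17 × 10^7) = 9.46 m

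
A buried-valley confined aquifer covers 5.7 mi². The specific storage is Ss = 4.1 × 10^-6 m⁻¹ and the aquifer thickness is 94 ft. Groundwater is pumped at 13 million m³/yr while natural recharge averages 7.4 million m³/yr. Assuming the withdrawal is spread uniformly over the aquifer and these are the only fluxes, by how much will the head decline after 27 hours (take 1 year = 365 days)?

Δh ≈ 9.95 m

b = 94 ft = 28.65 m
S = Ss × b = 4.1 × 10^-6 m⁻¹ × 28.65 m = 1.175 × 10^-4
A = 5.7 mi² = 1.476 × 10^7 m²
Net abstraction = 13 − 7.4 = 5.6 million m³/yr
Q_net = 5.6 million m³/yr = 15340 m³/d
t = 27 hours = 1.125 d
ΔV = Q × t = 15340 m³/d × 1.125 d = 17260 m³
Δh = ΔV / (S × A) = 17260 / (1.175 × 10^-4 × 1.476 × 10^7) = 9.953 m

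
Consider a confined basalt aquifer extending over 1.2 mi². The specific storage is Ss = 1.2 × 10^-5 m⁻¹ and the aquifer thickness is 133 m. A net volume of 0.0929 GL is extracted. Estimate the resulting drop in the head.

S = Ss × b = 1.2 × 10^-5 m⁻¹ × 133 m = 1.596 × 10^-3
A = 1.2 mi² = 3.108 × 10^6 m²
ΔV = 0.0929 GL = 92900 m³
Δh = ΔV / (S × A) = 92900 m³ / (0.001596 × 3.108 × 10^6 m²) = 18.73 m

Δh ≈ 18.7 m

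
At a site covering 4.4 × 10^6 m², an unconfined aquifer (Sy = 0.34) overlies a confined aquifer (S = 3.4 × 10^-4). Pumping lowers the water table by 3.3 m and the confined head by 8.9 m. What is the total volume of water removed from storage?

Unconfined: ΔV_u = Sy × A × Δh_u = 0.34 × 4.4 × 10^6 × 3.3 = 4.937 × 10^6 m³
Confined: ΔV_c = S × A × Δh_c = 3.4 × 10^-4 × 4.4 × 10^6 × 8.9 = 13310 m³
Total ΔV = 4.937 × 10^6 + 13310 = 4.95 × 10^6 m³

ΔV ≈ 4.95 × 10^6 m³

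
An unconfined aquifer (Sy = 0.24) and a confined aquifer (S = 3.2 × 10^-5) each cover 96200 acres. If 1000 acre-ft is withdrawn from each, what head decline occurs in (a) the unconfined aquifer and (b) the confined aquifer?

Δh_u ≈ 0.0132 m; Δh_c ≈ 99 m

A = 96200 acres = 3.893 × 10^8 m²
ΔV = 1000 acre-ft = 1.233 × 10^6 m³
Unconfined: Δh_u = ΔV/(Sy·A) = 1.233 × 10^6/(0.24 × 3.893 × 10^8) = 0.0132 m
Confined: Δh_c = ΔV/(S·A) = 1.233 × 10^6/(3.2 × 10^-5 × 3.893 × 10^8) = 99.01 m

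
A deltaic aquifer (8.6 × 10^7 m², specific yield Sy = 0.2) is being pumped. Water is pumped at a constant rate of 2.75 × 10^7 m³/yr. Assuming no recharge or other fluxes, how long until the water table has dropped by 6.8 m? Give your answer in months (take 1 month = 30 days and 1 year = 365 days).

ΔV = Sy × A × Δh = 0.2 × 8.6 × 10^7 × 6.8 = 1.17 × 10^8 m³
Q = 2.75 × 10^7 m³/yr = 75340 m³/d
t = ΔV / Q = 1.17 × 10^8 m³ / 75340 m³/d = 1552 d
t = 1552 d ≈ 51.75 months

t ≈ 51.7 months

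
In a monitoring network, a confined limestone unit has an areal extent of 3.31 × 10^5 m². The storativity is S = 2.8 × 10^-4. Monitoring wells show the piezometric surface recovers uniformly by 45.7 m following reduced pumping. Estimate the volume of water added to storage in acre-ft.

ΔV ≈ 3.43 acre-ft

ΔV = S × A × Δh = 2.8 × 10^-4 × 3.31 × 10^5 m² × 45.7 m = 4235 m³
ΔV = 4235 m³ = 3.434 acre-ft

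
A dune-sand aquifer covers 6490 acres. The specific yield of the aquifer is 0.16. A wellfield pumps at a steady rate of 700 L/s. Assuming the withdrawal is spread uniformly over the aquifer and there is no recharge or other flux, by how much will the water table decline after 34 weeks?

A = 6490 acres = 2.626 × 10^7 m²
Q = 700 L/s = 60480 m³/d
t = 34 weeks = 238 d
ΔV = Q × t = 60480 m³/d × 238 d = 1.439 × 10^7 m³
Δh = ΔV / (Sy × A) = 1.439 × 10^7 / (0.16 × 2.626 × 10^7) = 3.425 m

Δh ≈ 3.43 m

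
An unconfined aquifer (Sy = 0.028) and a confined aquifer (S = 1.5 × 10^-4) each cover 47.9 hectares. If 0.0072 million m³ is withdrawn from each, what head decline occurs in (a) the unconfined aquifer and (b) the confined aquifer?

A = 47.9 hectares = 4.79 × 10^5 m²
ΔV = 0.0072 million m³ = 7200 m³
Unconfined: Δh_u = ΔV/(Sy·A) = 7200/(0.028 × 4.79 × 10^5) = 0.5368 m
Confined: Δh_c = ΔV/(S·A) = 7200/(1.5 × 10^-4 × 4.79 × 10^5) = 100.2 m

Δh_u ≈ 0.537 m; Δh_c ≈ 100 m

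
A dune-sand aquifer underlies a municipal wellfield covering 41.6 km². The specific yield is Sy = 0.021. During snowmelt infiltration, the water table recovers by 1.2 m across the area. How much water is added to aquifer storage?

A = 41.6 km² = 4.16 × 10^7 m²
ΔV = Sy × A × Δh = 0.021 × 4.16 × 10^7 m² × 1.2 m = 1.048 × 10^6 m³

ΔV ≈ 1.05 × 10^6 m³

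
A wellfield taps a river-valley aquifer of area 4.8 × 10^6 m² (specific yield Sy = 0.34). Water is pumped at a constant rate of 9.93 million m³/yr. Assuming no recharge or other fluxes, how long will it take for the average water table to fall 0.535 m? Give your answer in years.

ΔV = Sy × A × Δh = 0.34 × 4.8 × 10^6 × 0.535 = 8.731 × 10^5 m³
Q = 9.93 million m³/yr = 27210 m³/d
t = ΔV / Q = 8.731 × 10^5 m³ / 27210 m³/d = 32.09 d
t = 32.09 d ≈ 0.08793 years

t ≈ 0.0879 years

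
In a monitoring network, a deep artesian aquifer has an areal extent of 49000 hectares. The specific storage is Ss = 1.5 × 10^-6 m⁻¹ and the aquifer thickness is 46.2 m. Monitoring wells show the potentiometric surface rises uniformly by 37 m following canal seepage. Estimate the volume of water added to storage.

ΔV ≈ 1.26 × 10^6 m³

S = Ss × b = 1.5 × 10^-6 m⁻¹ × 46.2 m = 6.93 × 10^-5
A = 49000 hectares = 4.9 × 10^8 m²
ΔV = S × A × Δh = 6.93 × 10^-5 × 4.9 × 10^8 m² × 37 m = 1.256 × 10^6 m³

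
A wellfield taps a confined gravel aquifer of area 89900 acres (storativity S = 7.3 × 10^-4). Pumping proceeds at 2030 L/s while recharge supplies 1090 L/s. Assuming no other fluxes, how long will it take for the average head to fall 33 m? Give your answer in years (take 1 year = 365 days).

A = 89900 acres = 3.638 × 10^8 m²
ΔV = S × A × Δh = 7.3 × 10^-4 × 3.638 × 10^8 × 33 = 8.764 × 10^6 m³
Net withdrawal = 2030 − 1090 = 940 L/s = 81220 m³/d
t = ΔV / Q = 8.764 × 10^6 m³ / 81220 m³/d = 107.9 d
t = 107.9 d ≈ 0.2957 years

t ≈ 0.296 years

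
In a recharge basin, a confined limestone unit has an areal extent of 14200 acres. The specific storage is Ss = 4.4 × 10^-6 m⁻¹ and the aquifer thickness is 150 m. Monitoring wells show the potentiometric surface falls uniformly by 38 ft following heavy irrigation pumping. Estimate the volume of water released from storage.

S = Ss × b = 4.4 × 10^-6 m⁻¹ × 150 m = 6.6 × 10^-4
A = 14200 acres = 5.747 × 10^7 m²
Δh = 38 ft = 11.58 m
ΔV = S × A × Δh = 6.6 × 10^-4 × 5.747 × 10^7 m² × 11.58 m = 4.393 × 10^5 m³

ΔV ≈ 4.39 × 10^5 m³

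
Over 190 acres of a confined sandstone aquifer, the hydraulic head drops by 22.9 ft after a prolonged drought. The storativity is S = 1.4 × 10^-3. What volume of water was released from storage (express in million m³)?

ΔV ≈ 0.00751 million m³

A = 190 acres = 7.689 × 10^5 m²
Δh = 22.9 ft = 6.98 m
ΔV = S × A × Δh = 0.0014 × 7.689 × 10^5 m² × 6.98 m = 7514 m³
ΔV = 7514 m³ = 0.007514 million m³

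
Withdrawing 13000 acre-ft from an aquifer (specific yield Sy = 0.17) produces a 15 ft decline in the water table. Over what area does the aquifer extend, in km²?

Δh = 15 ft = 4.572 m
ΔV = 13000 acre-ft = 1.604 × 10^7 m³
A = ΔV / (Sy × Δh) = 1.604 × 10^7 / (0.17 × 4.572) = 2.063 × 10^7 m²
A = 2.063 × 10^7 m² = 20.63 km²

A ≈ 20.6 km²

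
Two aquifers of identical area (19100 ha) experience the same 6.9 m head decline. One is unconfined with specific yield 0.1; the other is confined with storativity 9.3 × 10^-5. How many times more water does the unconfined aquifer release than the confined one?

A = 19100 ha = 1.91 × 10^8 m²
Unconfined: ΔV_u = Sy × A × Δh = 0.1 × 1.91 × 10^8 × 6.9 = 1.318 × 10^8 m³
Confined: ΔV_c = S × A × Δh = 9.3 × 10^-5 × 1.91 × 10^8 × 6.9 = 1.226 × 10^5 m³
Ratio = ΔV_u / ΔV_c = Sy / S = 0.1 / 9.3 × 10^-5 = 1075

ΔV_u / ΔV_c ≈ 1080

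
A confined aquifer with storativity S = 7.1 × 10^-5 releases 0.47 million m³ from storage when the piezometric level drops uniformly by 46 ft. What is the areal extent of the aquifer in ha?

A ≈ 47200 ha

Δh = 46 ft = 14.02 m
ΔV = 0.47 million m³ = 4.7 × 10^5 m³
A = ΔV / (S × Δh) = 4.7 × 10^5 / (7.1 × 10^-5 × 14.02) = 4.721 × 10^8 m²
A = 4.721 × 10^8 m² = 47210 ha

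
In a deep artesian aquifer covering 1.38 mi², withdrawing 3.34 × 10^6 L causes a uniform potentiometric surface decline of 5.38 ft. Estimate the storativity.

S ≈ 5.7 × 10^-4

A = 1.38 mi² = 3.574 × 10^6 m²
Δh = 5.38 ft = 1.64 m
ΔV = 3.34 × 10^6 L = 3340 m³
S = ΔV / (A × Δh) = 3340 m³ / (3.574 × 10^6 m² × 1.64 m) = 5.699 × 10^-4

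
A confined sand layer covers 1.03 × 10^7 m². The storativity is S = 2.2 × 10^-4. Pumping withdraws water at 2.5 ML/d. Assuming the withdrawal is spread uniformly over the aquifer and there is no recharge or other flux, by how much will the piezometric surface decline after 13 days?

Δh ≈ 14.3 m

Q = 2.5 ML/d = 2500 m³/d
ΔV = Q × t = 2500 m³/d × 13 d = 32500 m³
Δh = ΔV / (S × A) = 32500 / (2.2 × 10^-4 × 1.03 × 10^7) = 14.34 m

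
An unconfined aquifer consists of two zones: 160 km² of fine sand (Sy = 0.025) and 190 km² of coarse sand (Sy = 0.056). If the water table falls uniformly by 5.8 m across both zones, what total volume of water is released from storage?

ΔV ≈ 8.49 × 10^7 m³

A₁ = 160 km² = 1.6 × 10^8 m²; A₂ = 190 km² = 1.9 × 10^8 m²
ΔV₁ = 0.025 × 1.6 × 10^8 × 5.8 = 2.32 × 10^7 m³
ΔV₂ = 0.056 × 1.9 × 10^8 × 5.8 = 6.171 × 10^7 m³
ΔV = ΔV₁ + ΔV₂ = 8.491 × 10^7 m³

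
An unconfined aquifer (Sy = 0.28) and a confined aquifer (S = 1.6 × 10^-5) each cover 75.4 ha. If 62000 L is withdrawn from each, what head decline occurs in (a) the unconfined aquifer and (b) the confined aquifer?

A = 75.4 ha = 7.54 × 10^5 m²
ΔV = 62000 L = 62 m³
Unconfined: Δh_u = ΔV/(Sy·A) = 62/(0.28 × 7.54 × 10^5) = 2.937 × 10^-4 m
Confined: Δh_c = ΔV/(S·A) = 62/(1.6 × 10^-5 × 7.54 × 10^5) = 5.139 m

Δh_u ≈ 2.94 × 10^-4 m; Δh_c ≈ 5.14 m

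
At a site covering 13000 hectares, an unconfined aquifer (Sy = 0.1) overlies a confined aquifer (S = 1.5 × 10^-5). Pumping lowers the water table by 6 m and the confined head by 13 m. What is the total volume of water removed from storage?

ΔV ≈ 7.8 × 10^7 m³

A = 13000 hectares = 1.3 × 10^8 m²
Unconfined: ΔV_u = Sy × A × Δh_u = 0.1 × 1.3 × 10^8 × 6 = 7.8 × 10^7 m³
Confined: ΔV_c = S × A × Δh_c = 1.5 × 10^-5 × 1.3 × 10^8 × 13 = 25350 m³
Total ΔV = 7.8 × 10^7 + 25350 = 7.803 × 10^7 m³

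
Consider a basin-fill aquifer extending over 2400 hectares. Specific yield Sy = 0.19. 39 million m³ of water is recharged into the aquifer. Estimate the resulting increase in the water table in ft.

A = 2400 hectares = 2.4 × 10^7 m²
ΔV = 39 million m³ = 3.9 × 10^7 m³
Δh = ΔV / (Sy × A) = 3.9 × 10^7 m³ / (0.19 × 2.4 × 10^7 m²) = 8.553 m
Δh = 8.553 m = 28.06 ft

Δh ≈ 28.1 ft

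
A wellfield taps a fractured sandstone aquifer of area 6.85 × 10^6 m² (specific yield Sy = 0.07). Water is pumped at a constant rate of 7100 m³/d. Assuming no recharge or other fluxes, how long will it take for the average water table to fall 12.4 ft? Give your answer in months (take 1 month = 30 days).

Δh = 12.4 ft = 3.78 m
ΔV = Sy × A × Δh = 0.07 × 6.85 × 10^6 × 3.78 = 1.812 × 10^6 m³
t = ΔV / Q = 1.812 × 10^6 m³ / 7100 m³/d = 255.3 d
t = 255.3 d ≈ 8.508 months

t ≈ 8.51 months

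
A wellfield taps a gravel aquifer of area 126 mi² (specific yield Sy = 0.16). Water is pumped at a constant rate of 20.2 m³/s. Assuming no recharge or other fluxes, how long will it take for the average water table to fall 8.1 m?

t ≈ 242 days

A = 126 mi² = 3.263 × 10^8 m²
ΔV = Sy × A × Δh = 0.16 × 3.263 × 10^8 × 8.1 = 4.229 × 10^8 m³
Q = 20.2 m³/s = 1.745 × 10^6 m³/d
t = ΔV / Q = 4.229 × 10^8 m³ / 1.745 × 10^6 m³/d = 242.3 d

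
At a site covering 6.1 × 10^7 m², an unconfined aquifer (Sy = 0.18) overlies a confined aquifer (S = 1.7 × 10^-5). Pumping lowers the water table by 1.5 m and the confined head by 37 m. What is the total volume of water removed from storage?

ΔV ≈ 1.65 × 10^7 m³

Unconfined: ΔV_u = Sy × A × Δh_u = 0.18 × 6.1 × 10^7 × 1.5 = 1.647 × 10^7 m³
Confined: ΔV_c = S × A × Δh_c = 1.7 × 10^-5 × 6.1 × 10^7 × 37 = 38370 m³
Total ΔV = 1.647 × 10^7 + 38370 = 1.651 × 10^7 m³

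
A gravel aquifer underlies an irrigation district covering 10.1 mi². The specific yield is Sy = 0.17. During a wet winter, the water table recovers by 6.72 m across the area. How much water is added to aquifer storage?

ΔV ≈ 2.99 × 10^7 m³

A = 10.1 mi² = 2.616 × 10^7 m²
ΔV = Sy × A × Δh = 0.17 × 2.616 × 10^7 m² × 6.72 m = 2.988 × 10^7 m³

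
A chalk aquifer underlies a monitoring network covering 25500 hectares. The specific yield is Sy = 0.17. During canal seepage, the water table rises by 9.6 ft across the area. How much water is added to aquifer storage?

ΔV ≈ 1.27 × 10^8 m³

A = 25500 hectares = 2.55 × 10^8 m²
Δh = 9.6 ft = 2.926 m
ΔV = Sy × A × Δh = 0.17 × 2.55 × 10^8 m² × 2.926 m = 1.268 × 10^8 m³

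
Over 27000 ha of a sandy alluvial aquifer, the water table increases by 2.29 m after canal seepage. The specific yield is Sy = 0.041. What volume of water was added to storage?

A = 27000 ha = 2.7 × 10^8 m²
ΔV = Sy × A × Δh = 0.041 × 2.7 × 10^8 m² × 2.29 m = 2.535 × 10^7 m³

ΔV ≈ 2.54 × 10^7 m³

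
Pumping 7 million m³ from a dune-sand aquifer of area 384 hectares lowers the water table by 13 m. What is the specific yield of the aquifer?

Sy ≈ 0.14

A = 384 hectares = 3.84 × 10^6 m²
ΔV = 7 million m³ = 7 × 10^6 m³
Sy = ΔV / (A × Δh) = 7 × 10^6 m³ / (3.84 × 10^6 m² × 13 m) = 0.1402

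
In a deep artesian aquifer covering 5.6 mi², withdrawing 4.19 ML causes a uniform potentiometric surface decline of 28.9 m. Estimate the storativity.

S ≈ 1 × 10^-5

A = 5.6 mi² = 1.45 × 10^7 m²
ΔV = 4.19 ML = 4190 m³
S = ΔV / (A × Δh) = 4190 m³ / (1.45 × 10^7 m² × 28.9 m) = 9.996 × 10^-6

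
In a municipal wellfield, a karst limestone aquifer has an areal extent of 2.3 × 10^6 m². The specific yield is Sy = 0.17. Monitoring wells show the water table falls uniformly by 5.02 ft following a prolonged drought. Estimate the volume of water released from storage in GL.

Δh = 5.02 ft = 1.53 m
ΔV = Sy × A × Δh = 0.17 × 2.3 × 10^6 m² × 1.53 m = 5.983 × 10^5 m³
ΔV = 5.983 × 10^5 m³ = 0.5983 GL

ΔV ≈ 0.598 GL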